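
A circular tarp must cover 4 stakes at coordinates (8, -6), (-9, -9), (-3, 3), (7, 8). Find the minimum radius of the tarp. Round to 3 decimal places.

11.673

The minimum enclosing circle of a finite set is fixed by two of the points (as a diameter) or three (as a circumcircle).
The farthest pair is (-9, -9)–(7, 8) with squared distance 545. The circle on this segment as diameter has centre (-1, -0.5) and r² = 545/4 = 136.25.
Check (8, -6): distance² to centre = 111.25 ≤ 136.25, so it lies inside.
All remaining points lie in this disk, and no smaller disk contains both endpoints, so this is the minimum enclosing circle.
r = √(136.25) ≈ 11.673.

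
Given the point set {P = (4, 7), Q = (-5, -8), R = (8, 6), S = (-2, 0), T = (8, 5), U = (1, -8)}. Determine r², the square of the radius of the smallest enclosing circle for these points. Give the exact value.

The farthest pair is Q–R with squared distance 365. The circle on this segment as diameter has centre (1.5, -1) and r² = 365/4 = 91.25.
Check P: distance² to centre = 70.25 ≤ 91.25, so it lies inside.
All remaining points lie in this disk, and no smaller disk contains both endpoints, so this is the minimum enclosing circle.

91.25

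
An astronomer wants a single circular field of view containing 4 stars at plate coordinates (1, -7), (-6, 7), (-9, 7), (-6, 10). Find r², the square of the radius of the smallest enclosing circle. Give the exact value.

84.5

The minimum enclosing circle of a finite set is fixed by two of the points (as a diameter) or three (as a circumcircle).
The farthest pair is (1, -7)–(-6, 10) with squared distance 338. The circle on this segment as diameter has centre (-2.5, 1.5) and r² = 338/4 = 84.5.
Check (-6, 7): distance² to centre = 42.5 ≤ 84.5, so it lies inside.
All remaining points lie in this disk, and no smaller disk contains both endpoints, so this is the minimum enclosing circle.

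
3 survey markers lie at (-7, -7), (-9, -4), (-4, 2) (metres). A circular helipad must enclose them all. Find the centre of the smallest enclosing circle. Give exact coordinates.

Call the three points A, B, C in the order given.
Side lengths²: AB² = 13, AC² = 90, BC² = 61.
Since AC² = 90 ≥ 61 + 13 = 74, the angle opposite AC is not acute, so the smallest enclosing circle has AC as diameter.
Centre = midpoint of AC = (-5.5, -2.5), r² = 90/4 = 22.5.
Centre = (-5.5, -2.5).

(-5.5, -2.5)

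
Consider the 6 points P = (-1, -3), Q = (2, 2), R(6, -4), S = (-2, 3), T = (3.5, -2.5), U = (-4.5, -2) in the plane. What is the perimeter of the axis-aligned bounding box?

35

Width = max x − min x = 6 − (-4.5) = 10.5.
Height = max y − min y = 3 − (-4) = 7.
Perimeter = 2(10.5 + 7) = 35.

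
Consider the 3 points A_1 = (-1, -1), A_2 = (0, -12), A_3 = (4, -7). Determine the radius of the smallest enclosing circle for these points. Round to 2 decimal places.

5.52

Side lengths²: A_1A_2² = 122, A_1A_3² = 61, A_2A_3² = 41.
Since A_1A_2² = 122 ≥ 61 + 41 = 102, the angle opposite A_1A_2 is not acute, so the smallest enclosing circle has A_1A_2 as diameter.
Centre = midpoint of A_1A_2 = (-0.5, -6.5), r² = 122/4 = 30.5.
r = √(30.5) ≈ 5.52.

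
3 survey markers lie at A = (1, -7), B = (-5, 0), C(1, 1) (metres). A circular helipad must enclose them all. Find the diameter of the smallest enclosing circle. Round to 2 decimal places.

9.35

Side lengths²: AB² = 85, AC² = 64, BC² = 37.
Since AB² = 85 < 64 + 37 = 101, the triangle is acute, so the smallest enclosing circle is the circumcircle.
Circumcentre = (-17/12, -3), r² = 3145/144.
Diameter = 2r = 2√(3145/144) ≈ 9.35.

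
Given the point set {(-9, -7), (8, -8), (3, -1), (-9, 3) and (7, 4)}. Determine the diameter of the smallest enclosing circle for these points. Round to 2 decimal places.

By Welzl's lemma the MEC is supported by two points (diametrically opposite) or three points (on a circumcircle).
The farthest pair is (8, -8)–(-9, 3) with squared distance 410. The circle on this segment as diameter has centre (-0.5, -2.5) and r² = 410/4 = 102.5.
Check (-9, -7): distance² to centre = 92.5 ≤ 102.5, so it lies inside.
All remaining points lie in this disk, and no smaller disk contains both endpoints, so this is the minimum enclosing circle.
Diameter = 2r = 2√(102.5) ≈ 20.25.

20.25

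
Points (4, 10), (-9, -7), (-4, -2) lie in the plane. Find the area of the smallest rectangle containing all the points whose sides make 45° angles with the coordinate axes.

60

In coordinates u = x + y, v = x − y the rectangle is axis-aligned; the map (x,y)→(u,v) scales areas by 2.
u-values: 14, -16, -6; range = 14 − (-16) = 30.
v-values: -6, -2, -2; range = -2 − (-6) = 4.
Area = (30 × 4) / 2 = 60.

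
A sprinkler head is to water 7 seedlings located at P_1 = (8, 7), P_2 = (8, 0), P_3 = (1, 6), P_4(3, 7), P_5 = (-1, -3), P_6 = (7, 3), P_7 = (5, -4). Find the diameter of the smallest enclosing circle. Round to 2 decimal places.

The farthest pair is P_1–P_5 with squared distance 181. The circle on this segment as diameter has centre (3.5, 2) and r² = 181/4 = 45.25.
Check P_2: distance² to centre = 24.25 ≤ 45.25, so it lies inside.
All remaining points lie in this disk, and no smaller disk contains both endpoints, so this is the minimum enclosing circle.
Diameter = 2r = 2√(45.25) ≈ 13.45.

13.45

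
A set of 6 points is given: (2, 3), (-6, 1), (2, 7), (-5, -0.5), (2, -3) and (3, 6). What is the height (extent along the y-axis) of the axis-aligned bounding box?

10

max y = 7, min y = -3, so height = 10.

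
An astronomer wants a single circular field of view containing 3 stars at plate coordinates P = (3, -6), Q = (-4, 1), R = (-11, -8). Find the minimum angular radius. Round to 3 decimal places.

7.126

Side lengths²: PQ² = 98, PR² = 200, QR² = 130.
Since PR² = 200 < 130 + 98 = 228, the triangle is acute, so the smallest enclosing circle is the circumcircle.
Circumcentre = (-4.125, -6.125), r² = 50.78125.
r = √(50.78125) ≈ 7.126.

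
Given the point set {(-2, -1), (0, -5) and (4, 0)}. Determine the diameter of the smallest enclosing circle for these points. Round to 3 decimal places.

Call the three points A, B, C in the order given.
Side lengths²: AB² = 20, AC² = 37, BC² = 41.
Since BC² = 41 < 37 + 20 = 57, the triangle is acute, so the smallest enclosing circle is the circumcircle.
Circumcentre = (16/13, -49/26), r² = 7585/676.
Diameter = 2r = 2√(7585/676) ≈ 6.699.

6.699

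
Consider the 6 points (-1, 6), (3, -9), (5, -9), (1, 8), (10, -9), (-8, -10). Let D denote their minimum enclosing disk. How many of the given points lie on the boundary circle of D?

The minimum enclosing circle of a finite set is fixed by two of the points (as a diameter) or three (as a circumcircle).
The minimum enclosing circle is determined by three boundary points: (1, 8), (10, -9), (-8, -10).
Their circumcentre is (9/14, -43/14) with r² = 12025/98.
The farthest remaining point (-1, 6) is at distance² 8329/98 ≤ 12025/98.
The points at distance exactly r from the centre are (1, 8), (10, -9), (-8, -10) — 3 points.

3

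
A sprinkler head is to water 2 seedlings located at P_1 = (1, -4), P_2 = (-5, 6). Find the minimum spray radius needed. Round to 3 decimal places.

The smallest circle enclosing two points has them as diameter endpoints.
Centre = midpoint = (-2, 1); r² = |P_1P_2|²/4 = 136/4 = 34.
r = √34 ≈ 5.831.

5.831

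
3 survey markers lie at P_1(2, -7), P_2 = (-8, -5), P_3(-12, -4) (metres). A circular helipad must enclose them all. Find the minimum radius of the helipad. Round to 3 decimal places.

Side lengths²: P_1P_2² = 104, P_1P_3² = 205, P_2P_3² = 17.
Since P_1P_3² = 205 ≥ 104 + 17 = 121, the angle opposite P_1P_3 is not acute, so the smallest enclosing circle has P_1P_3 as diameter.
Centre = midpoint of P_1P_3 = (-5, -5.5), r² = 205/4 = 51.25.
r = √(51.25) ≈ 7.159.

7.159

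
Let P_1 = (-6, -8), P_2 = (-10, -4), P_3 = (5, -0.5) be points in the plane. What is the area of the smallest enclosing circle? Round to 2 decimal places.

186.34

Side lengths²: P_1P_2² = 32, P_1P_3² = 177.25, P_2P_3² = 237.25.
Since P_2P_3² = 237.25 ≥ 177.25 + 32 = 209.25, the angle opposite P_2P_3 is not acute, so the smallest enclosing circle has P_2P_3 as diameter.
Centre = midpoint of P_2P_3 = (-2.5, -2.25), r² = 237.25/4 = 59.3125.
Area = π·r² = π·59.3125 ≈ 186.34.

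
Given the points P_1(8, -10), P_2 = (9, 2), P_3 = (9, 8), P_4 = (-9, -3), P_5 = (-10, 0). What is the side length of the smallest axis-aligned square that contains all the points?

19

The bounding box has width 19 and height 18.
An axis-aligned square enclosing the set must have side ≥ max(width, height).
So the minimum side is max(19, 18) = 19.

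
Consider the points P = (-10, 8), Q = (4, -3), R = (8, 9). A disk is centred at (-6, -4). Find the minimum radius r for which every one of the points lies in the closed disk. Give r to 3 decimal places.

19.105

The required radius is the distance from (-6, -4) to the farthest point.
Squared distances: 160, 101, 365.
Maximum is 365, attained at R.
r = √365 ≈ 19.105.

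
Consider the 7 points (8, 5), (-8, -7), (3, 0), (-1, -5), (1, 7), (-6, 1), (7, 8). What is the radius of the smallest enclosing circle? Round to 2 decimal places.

The farthest pair is (-8, -7)–(7, 8) with squared distance 450. The circle on this segment as diameter has centre (-0.5, 0.5) and r² = 450/4 = 112.5.
Check (8, 5): distance² to centre = 92.5 ≤ 112.5, so it lies inside.
All remaining points lie in this disk, and no smaller disk contains both endpoints, so this is the minimum enclosing circle.
r = √(112.5) ≈ 10.61.

10.61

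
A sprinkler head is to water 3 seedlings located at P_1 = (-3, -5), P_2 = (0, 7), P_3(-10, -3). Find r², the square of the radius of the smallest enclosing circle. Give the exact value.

Side lengths²: P_1P_2² = 153, P_1P_3² = 53, P_2P_3² = 200.
Since P_2P_3² = 200 < 153 + 53 = 206, the triangle is acute, so the smallest enclosing circle is the circumcircle.
Circumcentre = (-29/6, 11/6), r² = 901/18.

901/18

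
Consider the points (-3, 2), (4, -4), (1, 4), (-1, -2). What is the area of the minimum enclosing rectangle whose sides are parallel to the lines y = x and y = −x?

In coordinates u = x + y, v = x − y the rectangle is axis-aligned; the map (x,y)→(u,v) scales areas by 2.
u-values: -1, 0, 5, -3; range = 5 − (-3) = 8.
v-values: -5, 8, -3, 1; range = 8 − (-5) = 13.
Area = (8 × 13) / 2 = 52.

52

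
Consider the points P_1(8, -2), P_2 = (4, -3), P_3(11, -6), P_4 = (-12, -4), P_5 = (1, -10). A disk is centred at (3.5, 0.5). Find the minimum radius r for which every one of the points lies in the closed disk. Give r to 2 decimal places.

16.14

The required radius is the distance from (3.5, 0.5) to the farthest point.
Squared distances: 26.5, 12.5, 98.5, 260.5, 116.5.
Maximum is 260.5, attained at P_4.
r = √(260.5) ≈ 16.14.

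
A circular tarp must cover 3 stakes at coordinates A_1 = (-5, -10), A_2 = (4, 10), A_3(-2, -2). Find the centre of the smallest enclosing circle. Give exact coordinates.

Side lengths²: A_1A_2² = 481, A_1A_3² = 73, A_2A_3² = 180.
Since A_1A_2² = 481 ≥ 180 + 73 = 253, the angle opposite A_1A_2 is not acute, so the smallest enclosing circle has A_1A_2 as diameter.
Centre = midpoint of A_1A_2 = (-0.5, 0), r² = 481/4 = 120.25.
Centre = (-0.5, 0).

(-0.5, 0)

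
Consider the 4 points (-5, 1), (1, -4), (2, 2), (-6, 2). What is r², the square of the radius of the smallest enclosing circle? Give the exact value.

The minimum enclosing circle is determined by three boundary points: (1, -4), (2, 2), (-6, 2).
Their circumcentre is (-2, -5/12) with r² = 3145/144.
The farthest remaining point (-5, 1) is at distance² 1585/144 ≤ 3145/144.

3145/144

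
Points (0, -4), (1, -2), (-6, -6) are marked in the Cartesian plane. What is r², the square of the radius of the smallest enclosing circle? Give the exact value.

Call the three points A, B, C in the order given.
Side lengths²: AB² = 5, AC² = 40, BC² = 65.
Since BC² = 65 ≥ 40 + 5 = 45, the angle opposite BC is not acute, so the smallest enclosing circle has BC as diameter.
Centre = midpoint of BC = (-2.5, -4), r² = 65/4 = 16.25.

16.25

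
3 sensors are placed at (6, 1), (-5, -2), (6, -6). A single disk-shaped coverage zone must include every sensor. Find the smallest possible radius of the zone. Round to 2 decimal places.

Call the three points A, B, C in the order given.
Side lengths²: AB² = 130, AC² = 49, BC² = 137.
Since BC² = 137 < 130 + 49 = 179, the triangle is acute, so the smallest enclosing circle is the circumcircle.
Circumcentre = (23/22, -2.5), r² = 8905/242.
r = √(8905/242) ≈ 6.07.

6.07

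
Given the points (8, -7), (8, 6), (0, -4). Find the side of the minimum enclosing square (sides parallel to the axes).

13

The bounding box has width 8 and height 13.
An axis-aligned square enclosing the set must have side ≥ max(width, height).
So the minimum side is max(8, 13) = 13.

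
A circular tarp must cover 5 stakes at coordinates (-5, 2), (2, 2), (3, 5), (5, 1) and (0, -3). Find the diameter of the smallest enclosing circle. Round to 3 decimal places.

The minimum enclosing circle of a finite set is fixed by two of the points (as a diameter) or three (as a circumcircle).
The farthest pair is (-5, 2)–(5, 1) with squared distance 101. The circle on this segment as diameter has centre (0, 1.5) and r² = 101/4 = 25.25.
Check (2, 2): distance² to centre = 4.25 ≤ 25.25, so it lies inside.
All remaining points lie in this disk, and no smaller disk contains both endpoints, so this is the minimum enclosing circle.
Diameter = 2r = 2√(25.25) ≈ 10.050.

10.050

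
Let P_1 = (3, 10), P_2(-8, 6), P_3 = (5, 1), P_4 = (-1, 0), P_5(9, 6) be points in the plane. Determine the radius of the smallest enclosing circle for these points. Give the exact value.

A smallest enclosing disk is always determined by at most three of the input points on its boundary.
The farthest pair is P_2–P_5 with squared distance 289. The circle on this segment as diameter has centre (0.5, 6) and r² = 289/4 = 72.25.
Check P_1: distance² to centre = 22.25 ≤ 72.25, so it lies inside.
All remaining points lie in this disk, and no smaller disk contains both endpoints, so this is the minimum enclosing circle.
r = √(72.25) = 8.5.

8.5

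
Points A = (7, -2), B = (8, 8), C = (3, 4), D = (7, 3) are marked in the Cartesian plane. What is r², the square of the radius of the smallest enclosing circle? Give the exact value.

25.25

The minimum enclosing circle of a finite set is fixed by two of the points (as a diameter) or three (as a circumcircle).
The farthest pair is A–B with squared distance 101. The circle on this segment as diameter has centre (7.5, 3) and r² = 101/4 = 25.25.
Check C: distance² to centre = 21.25 ≤ 25.25, so it lies inside.
All remaining points lie in this disk, and no smaller disk contains both endpoints, so this is the minimum enclosing circle.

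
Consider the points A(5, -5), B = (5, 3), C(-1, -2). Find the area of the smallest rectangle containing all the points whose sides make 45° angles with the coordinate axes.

49.5

In coordinates u = x + y, v = x − y the rectangle is axis-aligned; the map (x,y)→(u,v) scales areas by 2.
u-values: 0, 8, -3; range = 8 − (-3) = 11.
v-values: 10, 2, 1; range = 10 − 1 = 9.
Area = (11 × 9) / 2 = 49.5.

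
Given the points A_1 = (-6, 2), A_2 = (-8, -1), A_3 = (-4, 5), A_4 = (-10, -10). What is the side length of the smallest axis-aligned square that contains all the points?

15

The bounding box has width 6 and height 15.
An axis-aligned square enclosing the set must have side ≥ max(width, height).
So the minimum side is max(6, 15) = 15.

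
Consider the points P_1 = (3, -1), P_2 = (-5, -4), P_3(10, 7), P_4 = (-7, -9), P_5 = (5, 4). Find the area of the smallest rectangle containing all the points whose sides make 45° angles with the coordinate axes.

In coordinates u = x + y, v = x − y the rectangle is axis-aligned; the map (x,y)→(u,v) scales areas by 2.
u-values: 2, -9, 17, -16, 9; range = 17 − (-16) = 33.
v-values: 4, -1, 3, 2, 1; range = 4 − (-1) = 5.
Area = (33 × 5) / 2 = 82.5.

82.5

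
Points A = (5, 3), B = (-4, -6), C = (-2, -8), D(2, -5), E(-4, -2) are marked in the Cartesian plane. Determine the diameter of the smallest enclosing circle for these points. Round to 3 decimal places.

The minimum enclosing circle of a finite set is fixed by two of the points (as a diameter) or three (as a circumcircle).
The farthest pair is A–C with squared distance 170. The circle on this segment as diameter has centre (1.5, -2.5) and r² = 170/4 = 42.5.
Check B: distance² to centre = 42.5 ≤ 42.5, so it lies inside.
All remaining points lie in this disk, and no smaller disk contains both endpoints, so this is the minimum enclosing circle.
Diameter = 2r = 2√(42.5) ≈ 13.038.

13.038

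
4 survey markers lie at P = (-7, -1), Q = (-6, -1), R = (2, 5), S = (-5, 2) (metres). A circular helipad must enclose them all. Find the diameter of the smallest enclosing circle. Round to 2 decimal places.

10.82

The minimum enclosing circle of a finite set is fixed by two of the points (as a diameter) or three (as a circumcircle).
The farthest pair is P–R with squared distance 117. The circle on this segment as diameter has centre (-2.5, 2) and r² = 117/4 = 29.25.
Check Q: distance² to centre = 21.25 ≤ 29.25, so it lies inside.
All remaining points lie in this disk, and no smaller disk contains both endpoints, so this is the minimum enclosing circle.
Diameter = 2r = 2√(29.25) ≈ 10.82.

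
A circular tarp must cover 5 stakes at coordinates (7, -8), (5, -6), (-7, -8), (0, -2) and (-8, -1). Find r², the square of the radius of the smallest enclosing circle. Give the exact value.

The minimum enclosing circle of a finite set is fixed by two of the points (as a diameter) or three (as a circumcircle).
The farthest pair is (7, -8)–(-8, -1) with squared distance 274. The circle on this segment as diameter has centre (-0.5, -4.5) and r² = 274/4 = 68.5.
Check (5, -6): distance² to centre = 32.5 ≤ 68.5, so it lies inside.
All remaining points lie in this disk, and no smaller disk contains both endpoints, so this is the minimum enclosing circle.

68.5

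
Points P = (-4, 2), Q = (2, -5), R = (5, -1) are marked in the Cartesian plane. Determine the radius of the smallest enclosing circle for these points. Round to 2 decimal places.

Side lengths²: PQ² = 85, PR² = 90, QR² = 25.
Since PR² = 90 < 85 + 25 = 110, the triangle is acute, so the smallest enclosing circle is the circumcircle.
Circumcentre = (1/6, -0.5), r² = 425/18.
r = √(425/18) ≈ 4.86.

4.86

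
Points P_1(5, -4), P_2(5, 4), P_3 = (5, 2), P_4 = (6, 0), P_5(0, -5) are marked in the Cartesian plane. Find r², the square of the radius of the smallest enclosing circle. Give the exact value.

The minimum enclosing circle of a finite set is fixed by two of the points (as a diameter) or three (as a circumcircle).
The farthest pair is P_2–P_5 with squared distance 106. The circle on this segment as diameter has centre (2.5, -0.5) and r² = 106/4 = 26.5.
Check P_1: distance² to centre = 18.5 ≤ 26.5, so it lies inside.
All remaining points lie in this disk, and no smaller disk contains both endpoints, so this is the minimum enclosing circle.

26.5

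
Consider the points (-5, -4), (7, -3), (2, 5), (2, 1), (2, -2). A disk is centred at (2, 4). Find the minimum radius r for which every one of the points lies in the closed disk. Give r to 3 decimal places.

10.630

The required radius is the distance from (2, 4) to the farthest point.
Squared distances: 113, 74, 1, 9, 36.
Maximum is 113, attained at (-5, -4).
r = √113 ≈ 10.630.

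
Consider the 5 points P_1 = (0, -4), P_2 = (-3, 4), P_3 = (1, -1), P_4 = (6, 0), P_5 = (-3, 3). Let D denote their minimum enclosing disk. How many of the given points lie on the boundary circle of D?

3

The minimum enclosing circle is determined by three boundary points: P_1, P_2, P_4.
Their circumcentre is (31/30, 0.95) with r² = 92053/3600.
The farthest remaining point P_5 is at distance² 73693/3600 ≤ 92053/3600.
The points at distance exactly r from the centre are P_1, P_2, P_4 — 3 points.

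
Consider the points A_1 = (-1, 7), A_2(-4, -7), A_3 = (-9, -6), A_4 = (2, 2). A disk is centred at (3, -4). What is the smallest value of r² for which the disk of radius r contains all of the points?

The required radius is the distance from (3, -4) to the farthest point.
Squared distances: 137, 58, 148, 37.
Maximum is 148, attained at A_3.

148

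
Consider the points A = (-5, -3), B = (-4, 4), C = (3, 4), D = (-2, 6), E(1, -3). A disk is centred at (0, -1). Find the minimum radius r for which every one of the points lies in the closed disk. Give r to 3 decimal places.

The required radius is the distance from (0, -1) to the farthest point.
Squared distances: 29, 41, 34, 53, 5.
Maximum is 53, attained at D.
r = √53 ≈ 7.280.

7.280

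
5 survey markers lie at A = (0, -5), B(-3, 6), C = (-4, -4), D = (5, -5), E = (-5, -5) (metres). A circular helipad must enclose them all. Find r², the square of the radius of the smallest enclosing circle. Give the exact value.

23125/484

The minimum enclosing circle of a finite set is fixed by two of the points (as a diameter) or three (as a circumcircle).
The minimum enclosing circle is determined by three boundary points: B, D, E.
Their circumcentre is (0, -5/22) with r² = 23125/484.
The farthest remaining point C is at distance² 14633/484 ≤ 23125/484.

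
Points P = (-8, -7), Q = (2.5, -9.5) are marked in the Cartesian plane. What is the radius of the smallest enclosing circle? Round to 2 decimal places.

The smallest circle enclosing two points has them as diameter endpoints.
Centre = midpoint = (-2.75, -8.25); r² = |PQ|²/4 = 116.5/4 = 29.125.
r = √(29.125) ≈ 5.40.

5.40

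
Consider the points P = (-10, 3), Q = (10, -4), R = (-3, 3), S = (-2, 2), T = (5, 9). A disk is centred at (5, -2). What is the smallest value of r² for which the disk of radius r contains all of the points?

The required radius is the distance from (5, -2) to the farthest point.
Squared distances: 250, 29, 89, 65, 121.
Maximum is 250, attained at P.

250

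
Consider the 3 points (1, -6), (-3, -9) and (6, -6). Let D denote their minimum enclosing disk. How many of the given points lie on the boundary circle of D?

2

Call the three points A, B, C in the order given.
Side lengths²: AB² = 25, AC² = 25, BC² = 90.
Since BC² = 90 ≥ 25 + 25 = 50, the angle opposite BC is not acute, so the smallest enclosing circle has BC as diameter.
Centre = midpoint of BC = (1.5, -7.5), r² = 90/4 = 22.5.
The points at distance exactly r from the centre are (-3, -9), (6, -6) — 2 points.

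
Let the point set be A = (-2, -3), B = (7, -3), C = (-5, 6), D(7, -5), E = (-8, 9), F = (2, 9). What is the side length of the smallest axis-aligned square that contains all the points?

15

The bounding box has width 15 and height 14.
An axis-aligned square enclosing the set must have side ≥ max(width, height).
So the minimum side is max(15, 14) = 15.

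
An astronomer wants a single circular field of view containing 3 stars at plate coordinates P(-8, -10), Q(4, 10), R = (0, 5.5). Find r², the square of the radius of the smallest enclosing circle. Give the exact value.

136

Side lengths²: PQ² = 544, PR² = 304.25, QR² = 36.25.
Since PQ² = 544 ≥ 304.25 + 36.25 = 340.5, the angle opposite PQ is not acute, so the smallest enclosing circle has PQ as diameter.
Centre = midpoint of PQ = (-2, 0), r² = 544/4 = 136.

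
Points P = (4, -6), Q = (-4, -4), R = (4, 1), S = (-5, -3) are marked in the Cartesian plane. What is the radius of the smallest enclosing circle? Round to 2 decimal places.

5.19

A smallest enclosing disk is always determined by at most three of the input points on its boundary.
The minimum enclosing circle is determined by three boundary points: P, R, S.
Their circumcentre is (1/6, -2.5) with r² = 485/18.
The farthest remaining point Q is at distance² 353/18 ≤ 485/18.
r = √(485/18) ≈ 5.19.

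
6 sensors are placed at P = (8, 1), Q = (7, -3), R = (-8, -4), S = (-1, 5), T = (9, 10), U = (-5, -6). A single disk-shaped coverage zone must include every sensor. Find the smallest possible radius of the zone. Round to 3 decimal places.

11.011

The minimum enclosing circle of a finite set is fixed by two of the points (as a diameter) or three (as a circumcircle).
The farthest pair is R–T with squared distance 485. The circle on this segment as diameter has centre (0.5, 3) and r² = 485/4 = 121.25.
Check P: distance² to centre = 60.25 ≤ 121.25, so it lies inside.
All remaining points lie in this disk, and no smaller disk contains both endpoints, so this is the minimum enclosing circle.
r = √(121.25) ≈ 11.011.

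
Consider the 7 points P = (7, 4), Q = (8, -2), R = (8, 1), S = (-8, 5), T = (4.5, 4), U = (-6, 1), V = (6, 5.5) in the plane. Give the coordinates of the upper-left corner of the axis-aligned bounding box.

x-range [-8, 8], y-range [-2, 5.5].
The upper-left corner is (-8, 5.5).

(-8, 5.5)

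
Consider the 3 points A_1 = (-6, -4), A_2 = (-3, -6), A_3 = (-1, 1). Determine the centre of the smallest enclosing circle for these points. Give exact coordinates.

(-2.7, -2.3)

Side lengths²: A_1A_2² = 13, A_1A_3² = 50, A_2A_3² = 53.
Since A_2A_3² = 53 < 50 + 13 = 63, the triangle is acute, so the smallest enclosing circle is the circumcircle.
Circumcentre = (-2.7, -2.3), r² = 13.78.
Centre = (-2.7, -2.3).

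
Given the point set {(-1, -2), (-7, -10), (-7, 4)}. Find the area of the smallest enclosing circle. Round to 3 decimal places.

Call the three points A, B, C in the order given.
Side lengths²: AB² = 100, AC² = 72, BC² = 196.
Since BC² = 196 ≥ 100 + 72 = 172, the angle opposite BC is not acute, so the smallest enclosing circle has BC as diameter.
Centre = midpoint of BC = (-7, -3), r² = 196/4 = 49.
Area = π·r² = π·49 ≈ 153.938.

153.938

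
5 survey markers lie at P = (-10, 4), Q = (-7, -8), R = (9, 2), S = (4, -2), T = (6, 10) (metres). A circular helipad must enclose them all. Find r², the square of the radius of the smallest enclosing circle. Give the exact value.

123.25

The farthest pair is Q–T with squared distance 493. The circle on this segment as diameter has centre (-0.5, 1) and r² = 493/4 = 123.25.
Check P: distance² to centre = 99.25 ≤ 123.25, so it lies inside.
All remaining points lie in this disk, and no smaller disk contains both endpoints, so this is the minimum enclosing circle.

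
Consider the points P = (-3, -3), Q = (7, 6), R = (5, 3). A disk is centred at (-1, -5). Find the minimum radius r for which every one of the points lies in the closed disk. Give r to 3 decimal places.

13.601

The required radius is the distance from (-1, -5) to the farthest point.
Squared distances: 8, 185, 100.
Maximum is 185, attained at Q.
r = √185 ≈ 13.601.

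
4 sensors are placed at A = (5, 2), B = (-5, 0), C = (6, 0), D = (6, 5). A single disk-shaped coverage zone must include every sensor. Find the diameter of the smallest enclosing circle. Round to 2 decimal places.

12.08

By Welzl's lemma the MEC is supported by two points (diametrically opposite) or three points (on a circumcircle).
The farthest pair is B–D with squared distance 146. The circle on this segment as diameter has centre (0.5, 2.5) and r² = 146/4 = 36.5.
Check A: distance² to centre = 20.5 ≤ 36.5, so it lies inside.
All remaining points lie in this disk, and no smaller disk contains both endpoints, so this is the minimum enclosing circle.
Diameter = 2r = 2√(36.5) ≈ 12.08.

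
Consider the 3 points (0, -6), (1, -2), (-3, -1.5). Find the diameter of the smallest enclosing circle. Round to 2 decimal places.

5.45

Call the three points A, B, C in the order given.
Side lengths²: AB² = 17, AC² = 29.25, BC² = 16.25.
Since AC² = 29.25 < 17 + 16.25 = 33.25, the triangle is acute, so the smallest enclosing circle is the circumcircle.
Circumcentre = (-27/22, -157/44), r² = 14365/1936.
Diameter = 2r = 2√(14365/1936) ≈ 5.45.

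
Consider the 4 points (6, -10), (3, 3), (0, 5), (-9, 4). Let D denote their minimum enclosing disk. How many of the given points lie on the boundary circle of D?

2

A smallest enclosing disk is always determined by at most three of the input points on its boundary.
The farthest pair is (6, -10)–(-9, 4) with squared distance 421. The circle on this segment as diameter has centre (-1.5, -3) and r² = 421/4 = 105.25.
Check (3, 3): distance² to centre = 56.25 ≤ 105.25, so it lies inside.
All remaining points lie in this disk, and no smaller disk contains both endpoints, so this is the minimum enclosing circle.
The points at distance exactly r from the centre are (6, -10), (-9, 4) — 2 points.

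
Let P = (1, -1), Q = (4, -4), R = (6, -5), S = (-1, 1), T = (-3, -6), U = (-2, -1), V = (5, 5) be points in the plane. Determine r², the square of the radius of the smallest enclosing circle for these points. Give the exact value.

By Welzl's lemma the MEC is supported by two points (diametrically opposite) or three points (on a circumcircle).
The farthest pair is T–V with squared distance 185. The circle on this segment as diameter has centre (1, -0.5) and r² = 185/4 = 46.25.
Check P: distance² to centre = 0.25 ≤ 46.25, so it lies inside.
All remaining points lie in this disk, and no smaller disk contains both endpoints, so this is the minimum enclosing circle.

46.25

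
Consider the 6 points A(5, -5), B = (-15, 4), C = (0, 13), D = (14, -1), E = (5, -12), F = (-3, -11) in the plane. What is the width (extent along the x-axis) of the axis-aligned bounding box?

max x = 14, min x = -15, so width = 29.

29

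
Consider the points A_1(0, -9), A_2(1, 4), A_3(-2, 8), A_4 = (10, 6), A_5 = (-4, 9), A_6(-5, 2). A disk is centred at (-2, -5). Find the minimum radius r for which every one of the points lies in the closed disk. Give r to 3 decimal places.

16.279

The required radius is the distance from (-2, -5) to the farthest point.
Squared distances: 20, 90, 169, 265, 200, 58.
Maximum is 265, attained at A_4.
r = √265 ≈ 16.279.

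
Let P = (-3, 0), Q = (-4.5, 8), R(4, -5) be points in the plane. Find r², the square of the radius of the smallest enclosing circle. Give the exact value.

60.3125

Side lengths²: PQ² = 66.25, PR² = 74, QR² = 241.25.
Since QR² = 241.25 ≥ 74 + 66.25 = 140.25, the angle opposite QR is not acute, so the smallest enclosing circle has QR as diameter.
Centre = midpoint of QR = (-0.25, 1.5), r² = 241.25/4 = 60.3125.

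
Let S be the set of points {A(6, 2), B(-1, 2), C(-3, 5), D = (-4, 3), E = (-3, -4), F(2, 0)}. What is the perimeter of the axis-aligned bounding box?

Width = max x − min x = 6 − (-4) = 10.
Height = max y − min y = 5 − (-4) = 9.
Perimeter = 2(10 + 9) = 38.

38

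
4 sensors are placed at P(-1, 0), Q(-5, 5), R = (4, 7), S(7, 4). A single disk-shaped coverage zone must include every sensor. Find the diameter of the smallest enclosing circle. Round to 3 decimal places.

12.042

By Welzl's lemma the MEC is supported by two points (diametrically opposite) or three points (on a circumcircle).
The farthest pair is Q–S with squared distance 145. The circle on this segment as diameter has centre (1, 4.5) and r² = 145/4 = 36.25.
Check P: distance² to centre = 24.25 ≤ 36.25, so it lies inside.
All remaining points lie in this disk, and no smaller disk contains both endpoints, so this is the minimum enclosing circle.
Diameter = 2r = 2√(36.25) ≈ 12.042.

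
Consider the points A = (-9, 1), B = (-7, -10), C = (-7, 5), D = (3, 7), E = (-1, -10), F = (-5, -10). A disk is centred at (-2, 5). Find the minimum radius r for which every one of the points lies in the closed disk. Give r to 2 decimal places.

15.81

The required radius is the distance from (-2, 5) to the farthest point.
Squared distances: 65, 250, 25, 29, 226, 234.
Maximum is 250, attained at B.
r = √250 ≈ 15.81.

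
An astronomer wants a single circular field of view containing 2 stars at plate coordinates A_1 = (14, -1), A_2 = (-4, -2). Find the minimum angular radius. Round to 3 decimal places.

9.014

The smallest circle enclosing two points has them as diameter endpoints.
Centre = midpoint = (5, -1.5); r² = |A_1A_2|²/4 = 325/4 = 81.25.
r = √(81.25) ≈ 9.014.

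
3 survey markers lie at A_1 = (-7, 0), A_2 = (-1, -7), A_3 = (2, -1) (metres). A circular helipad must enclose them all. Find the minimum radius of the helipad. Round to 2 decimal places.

4.91

Side lengths²: A_1A_2² = 85, A_1A_3² = 82, A_2A_3² = 45.
Since A_1A_2² = 85 < 82 + 45 = 127, the triangle is acute, so the smallest enclosing circle is the circumcircle.
Circumcentre = (-103/38, -91/38), r² = 17425/722.
r = √(17425/722) ≈ 4.91.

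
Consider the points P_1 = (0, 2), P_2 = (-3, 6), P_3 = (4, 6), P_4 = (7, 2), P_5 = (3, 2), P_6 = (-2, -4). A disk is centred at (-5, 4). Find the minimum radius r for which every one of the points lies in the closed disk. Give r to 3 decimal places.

12.166

The required radius is the distance from (-5, 4) to the farthest point.
Squared distances: 29, 8, 85, 148, 68, 73.
Maximum is 148, attained at P_4.
r = √148 ≈ 12.166.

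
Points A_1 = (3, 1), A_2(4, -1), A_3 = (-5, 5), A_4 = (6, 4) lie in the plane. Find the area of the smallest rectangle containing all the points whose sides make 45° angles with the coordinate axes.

In coordinates u = x + y, v = x − y the rectangle is axis-aligned; the map (x,y)→(u,v) scales areas by 2.
u-values: 4, 3, 0, 10; range = 10 − 0 = 10.
v-values: 2, 5, -10, 2; range = 5 − (-10) = 15.
Area = (10 × 15) / 2 = 75.

75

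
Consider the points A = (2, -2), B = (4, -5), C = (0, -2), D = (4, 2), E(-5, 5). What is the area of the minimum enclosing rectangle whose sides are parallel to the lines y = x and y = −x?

76

In coordinates u = x + y, v = x − y the rectangle is axis-aligned; the map (x,y)→(u,v) scales areas by 2.
u-values: 0, -1, -2, 6, 0; range = 6 − (-2) = 8.
v-values: 4, 9, 2, 2, -10; range = 9 − (-10) = 19.
Area = (8 × 19) / 2 = 76.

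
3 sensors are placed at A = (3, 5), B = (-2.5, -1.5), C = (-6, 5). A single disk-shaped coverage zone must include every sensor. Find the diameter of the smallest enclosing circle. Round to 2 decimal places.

9.67

Side lengths²: AB² = 72.5, AC² = 81, BC² = 54.5.
Since AC² = 81 < 72.5 + 54.5 = 127, the triangle is acute, so the smallest enclosing circle is the circumcircle.
Circumcentre = (-1.5, 42/13), r² = 15805/676.
Diameter = 2r = 2√(15805/676) ≈ 9.67.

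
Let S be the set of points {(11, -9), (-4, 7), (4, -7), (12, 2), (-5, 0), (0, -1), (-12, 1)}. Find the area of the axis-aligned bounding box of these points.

x ranges over [-12, 12], width 24.
y ranges over [-9, 7], height 16.
Area = 24 × 16 = 384.

384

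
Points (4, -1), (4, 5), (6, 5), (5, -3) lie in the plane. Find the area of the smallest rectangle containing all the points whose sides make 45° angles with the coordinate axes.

In coordinates u = x + y, v = x − y the rectangle is axis-aligned; the map (x,y)→(u,v) scales areas by 2.
u-values: 3, 9, 11, 2; range = 11 − 2 = 9.
v-values: 5, -1, 1, 8; range = 8 − (-1) = 9.
Area = (9 × 9) / 2 = 40.5.

40.5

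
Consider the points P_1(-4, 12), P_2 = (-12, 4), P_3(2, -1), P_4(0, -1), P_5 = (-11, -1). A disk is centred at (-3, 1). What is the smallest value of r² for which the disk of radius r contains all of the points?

122

The required radius is the distance from (-3, 1) to the farthest point.
Squared distances: 122, 90, 29, 13, 68.
Maximum is 122, attained at P_1.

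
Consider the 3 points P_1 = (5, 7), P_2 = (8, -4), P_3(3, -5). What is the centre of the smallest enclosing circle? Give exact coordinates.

(128/29, 27/29)

Side lengths²: P_1P_2² = 130, P_1P_3² = 148, P_2P_3² = 26.
Since P_1P_3² = 148 < 130 + 26 = 156, the triangle is acute, so the smallest enclosing circle is the circumcircle.
Circumcentre = (128/29, 27/29), r² = 31265/841.
Centre = (128/29, 27/29).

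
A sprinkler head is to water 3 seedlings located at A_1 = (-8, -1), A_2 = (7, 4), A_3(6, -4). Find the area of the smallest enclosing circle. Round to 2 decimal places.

Side lengths²: A_1A_2² = 250, A_1A_3² = 205, A_2A_3² = 65.
Since A_1A_2² = 250 < 205 + 65 = 270, the triangle is acute, so the smallest enclosing circle is the circumcircle.
Circumcentre = (-13/46, 39/46), r² = 66625/1058.
Area = π·r² = π·66625/1058 ≈ 197.83.

197.83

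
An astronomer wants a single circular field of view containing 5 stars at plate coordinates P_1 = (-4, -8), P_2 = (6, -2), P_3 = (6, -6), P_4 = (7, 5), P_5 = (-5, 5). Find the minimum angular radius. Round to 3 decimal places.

The minimum enclosing circle is determined by three boundary points: P_1, P_4, P_5.
Their circumcentre is (1, -14/13) with r² = 12325/169.
The farthest remaining point P_3 is at distance² 8321/169 ≤ 12325/169.
r = √(12325/169) ≈ 8.540.

8.540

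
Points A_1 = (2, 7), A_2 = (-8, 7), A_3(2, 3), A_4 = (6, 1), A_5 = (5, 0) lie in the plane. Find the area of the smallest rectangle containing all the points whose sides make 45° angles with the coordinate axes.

100

In coordinates u = x + y, v = x − y the rectangle is axis-aligned; the map (x,y)→(u,v) scales areas by 2.
u-values: 9, -1, 5, 7, 5; range = 9 − (-1) = 10.
v-values: -5, -15, -1, 5, 5; range = 5 − (-15) = 20.
Area = (10 × 20) / 2 = 100.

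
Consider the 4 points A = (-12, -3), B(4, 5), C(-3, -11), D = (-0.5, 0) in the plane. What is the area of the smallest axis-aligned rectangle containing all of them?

x ranges over [-12, 4], width 16.
y ranges over [-11, 5], height 16.
Area = 16 × 16 = 256.

256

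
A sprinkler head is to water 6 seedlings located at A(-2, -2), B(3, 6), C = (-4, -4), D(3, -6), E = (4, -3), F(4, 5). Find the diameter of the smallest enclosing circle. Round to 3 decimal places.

A smallest enclosing disk is always determined by at most three of the input points on its boundary.
The minimum enclosing circle is determined by three boundary points: B, C, D.
Their circumcentre is (13/14, 0) with r² = 7897/196.
The farthest remaining point F is at distance² 6749/196 ≤ 7897/196.
Diameter = 2r = 2√(7897/196) ≈ 12.695.

12.695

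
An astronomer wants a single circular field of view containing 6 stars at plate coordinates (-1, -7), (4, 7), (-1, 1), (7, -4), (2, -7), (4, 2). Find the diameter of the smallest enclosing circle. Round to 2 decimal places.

A smallest enclosing disk is always determined by at most three of the input points on its boundary.
The farthest pair is (-1, -7)–(4, 7) with squared distance 221. The circle on this segment as diameter has centre (1.5, 0) and r² = 221/4 = 55.25.
Check (-1, 1): distance² to centre = 7.25 ≤ 55.25, so it lies inside.
All remaining points lie in this disk, and no smaller disk contains both endpoints, so this is the minimum enclosing circle.
Diameter = 2r = 2√(55.25) ≈ 14.87.

14.87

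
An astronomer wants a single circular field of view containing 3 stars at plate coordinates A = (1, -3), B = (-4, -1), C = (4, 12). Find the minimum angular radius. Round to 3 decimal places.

Side lengths²: AB² = 29, AC² = 234, BC² = 233.
Since AC² = 234 < 233 + 29 = 262, the triangle is acute, so the smallest enclosing circle is the circumcircle.
Circumcentre = (65/54, 257/54), r² = 87841/1458.
r = √(87841/1458) ≈ 7.762.

7.762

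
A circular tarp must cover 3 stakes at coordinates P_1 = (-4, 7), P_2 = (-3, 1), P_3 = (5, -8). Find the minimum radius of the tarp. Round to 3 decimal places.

Side lengths²: P_1P_2² = 37, P_1P_3² = 306, P_2P_3² = 145.
Since P_1P_3² = 306 ≥ 145 + 37 = 182, the angle opposite P_1P_3 is not acute, so the smallest enclosing circle has P_1P_3 as diameter.
Centre = midpoint of P_1P_3 = (0.5, -0.5), r² = 306/4 = 76.5.
r = √(76.5) ≈ 8.746.

8.746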